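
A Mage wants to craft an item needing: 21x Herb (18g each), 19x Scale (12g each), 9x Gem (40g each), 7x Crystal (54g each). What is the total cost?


Cost breakdown:
  Herb: 21 * 18 = 378
  Scale: 19 * 12 = 228
  Gem: 9 * 40 = 360
  Crystal: 7 * 54 = 378
Total = 378 + 228 + 360 + 378 = 1344

1344 gold


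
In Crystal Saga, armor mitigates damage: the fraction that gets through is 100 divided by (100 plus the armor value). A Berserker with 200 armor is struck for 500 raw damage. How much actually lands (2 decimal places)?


actual = 500 * 100 / (100 + 200)
= 500 * 100 / 300
= 50000 / 300
= 166.67

166.67 damage


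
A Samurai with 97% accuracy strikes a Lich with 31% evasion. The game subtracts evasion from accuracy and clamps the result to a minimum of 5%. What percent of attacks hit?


accuracy - evasion = 97 - 31 = 66
Apply floor: max(66, 5) = 66
Hit chance = 66%

66%


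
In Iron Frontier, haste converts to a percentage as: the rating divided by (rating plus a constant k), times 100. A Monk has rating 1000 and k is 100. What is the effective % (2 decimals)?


effective% = rating / (rating + k) * 100
= 1000 / (1000 + 100) * 100
= 1000 / 1100 * 100
= 0.909091 * 100
= 90.91%

90.91%


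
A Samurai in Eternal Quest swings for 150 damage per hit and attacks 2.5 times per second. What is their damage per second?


DPS = damage * attack_speed
= 150 * 2.5
= 375.0

375.0 DPS


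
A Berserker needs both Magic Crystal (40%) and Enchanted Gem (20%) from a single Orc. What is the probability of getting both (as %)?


For independent events, P(both) = P(A) * P(B)
= 40% * 20%
= 800 / 100 %
= 8.0%

8.0%


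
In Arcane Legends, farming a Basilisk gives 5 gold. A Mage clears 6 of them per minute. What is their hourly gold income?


Gold per minute = 5 * 6 = 30
Gold per hour = 30 * 60 = 1800

1800 gold/hour


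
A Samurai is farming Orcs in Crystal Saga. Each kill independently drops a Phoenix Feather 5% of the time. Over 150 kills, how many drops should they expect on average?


Expected drops = kills * (drop_rate / 100)
= 150 * (5 / 100)
= 150 * 0.05
= 7.5

7.5 drops


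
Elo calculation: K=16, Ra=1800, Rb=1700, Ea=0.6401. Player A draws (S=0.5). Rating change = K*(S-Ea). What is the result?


Elo update: delta = K * (S - Ea), where S = 0.5 (draws)
S - Ea = 0.5 - 0.6401 = -0.1401
Rating change = 16 * -0.1401
= -2.24

-2.24 rating points


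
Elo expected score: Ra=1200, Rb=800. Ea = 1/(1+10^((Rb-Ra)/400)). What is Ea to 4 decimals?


Elo expected score: Ea = 1/(1 + 10^((Rb-Ra)/400))
Rb - Ra = 800 - 1200 = -400
(Rb-Ra)/400 = -400/400 = -1.0
10^-1.0 = 0.1
Ea = 1/(1 + 0.1) = 1/1.1 = 0.9091

0.9091


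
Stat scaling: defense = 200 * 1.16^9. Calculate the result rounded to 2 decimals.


value = base * growth^level
= 200 * 1.16^9
= 200 * 3.802961
= 760.59

760.59 defense


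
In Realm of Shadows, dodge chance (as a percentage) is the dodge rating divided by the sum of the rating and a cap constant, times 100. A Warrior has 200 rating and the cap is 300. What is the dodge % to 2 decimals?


dodge% = 200 / (200 + 300) * 100
= 200 / 500 * 100
= 0.4 * 100
= 40.00%

40.00%


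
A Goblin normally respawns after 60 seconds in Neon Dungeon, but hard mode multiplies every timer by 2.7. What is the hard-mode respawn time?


Respawn time = base * multiplier
= 60 * 2.7
= 162.0 seconds

162.0 seconds


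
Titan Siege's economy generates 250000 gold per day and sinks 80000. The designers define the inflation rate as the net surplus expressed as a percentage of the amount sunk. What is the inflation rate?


Net gold = 250000 - 80000 = 170000
Inflation rate = net / sunk * 100 = 170000 / 80000 * 100
= 2.125 * 100
= 212.50%

212.50%


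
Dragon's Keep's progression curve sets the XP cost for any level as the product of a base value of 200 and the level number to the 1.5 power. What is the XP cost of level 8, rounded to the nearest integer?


XP = 200 * level^1.5
Substitute level = 8:
XP = 200 * 8^1.5
= 200 * 22.6274
= 4525

4525 XP


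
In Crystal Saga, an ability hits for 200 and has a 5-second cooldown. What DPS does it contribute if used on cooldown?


DPS = damage / cooldown
= 200 / 5
= 40.00

40.00 DPS


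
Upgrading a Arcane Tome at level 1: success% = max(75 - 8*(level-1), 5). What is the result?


raw_rate = 75 - 8 * (1 - 1)
= 75 - 8 * 0
= 75 - 0
= 75
Apply floor: max(75, 5) = 75%

75%


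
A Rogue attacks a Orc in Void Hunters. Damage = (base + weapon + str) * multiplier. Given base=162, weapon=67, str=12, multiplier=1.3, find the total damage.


Sum base + weapon + str = 162 + 67 + 12 = 241
Multiply by 1.3:
241 * 1.3 = 313.3

313.3 damage


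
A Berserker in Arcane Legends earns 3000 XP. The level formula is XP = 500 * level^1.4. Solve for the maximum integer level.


XP = 500 * level^1.4, so level = (XP / 500)^(1/1.4)
= (3000 / 500)^(1/1.4)
= 6.0^0.7143
= 3.596
Floor: level = 3

level 3


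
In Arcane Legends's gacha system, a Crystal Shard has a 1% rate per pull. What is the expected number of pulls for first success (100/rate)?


Expected pulls for a geometric distribution = 1/p = 100 / rate%
= 100 / 1
= 100.0

100.0 pulls


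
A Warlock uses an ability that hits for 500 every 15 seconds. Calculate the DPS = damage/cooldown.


DPS = damage / cooldown
= 500 / 15
= 33.33

33.33 DPS


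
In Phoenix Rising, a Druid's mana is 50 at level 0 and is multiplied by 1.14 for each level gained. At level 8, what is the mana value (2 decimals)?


value = base * growth^level
= 50 * 1.14^8
= 50 * 2.852586
= 142.63

142.63 mana


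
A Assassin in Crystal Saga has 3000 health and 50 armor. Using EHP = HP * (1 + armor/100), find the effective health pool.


EHP = 3000 * (1 + 50/100)
= 3000 * (1 + 0.5)
= 3000 * 1.5
= 4500.0

4500.0 EHP


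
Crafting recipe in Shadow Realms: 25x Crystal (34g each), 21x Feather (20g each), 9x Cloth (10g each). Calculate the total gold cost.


Cost breakdown:
  Crystal: 25 * 34 = 850
  Feather: 21 * 20 = 420
  Cloth: 9 * 10 = 90
Total = 850 + 420 + 90 = 1360

1360 gold


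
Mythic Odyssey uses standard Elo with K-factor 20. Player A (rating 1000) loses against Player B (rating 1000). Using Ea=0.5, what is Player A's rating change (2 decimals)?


Elo update: delta = K * (S - Ea), where S = 0 (loses)
S - Ea = 0 - 0.5 = -0.5
Rating change = 20 * -0.5
= -10.00

-10.00 rating points


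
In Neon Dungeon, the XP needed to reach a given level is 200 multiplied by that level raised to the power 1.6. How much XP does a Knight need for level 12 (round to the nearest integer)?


XP = 200 * level^1.6
Substitute level = 12:
XP = 200 * 12^1.6
= 200 * 53.2954
= 10659

10659 XP


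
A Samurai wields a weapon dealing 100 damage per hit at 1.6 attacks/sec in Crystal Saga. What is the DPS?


DPS = damage * attack_speed
= 100 * 1.6
= 160.0

160.0 DPS


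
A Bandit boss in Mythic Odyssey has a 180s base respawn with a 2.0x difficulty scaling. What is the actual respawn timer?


Respawn time = base * multiplier
= 180 * 2.0
= 360.0 seconds

360.0 seconds


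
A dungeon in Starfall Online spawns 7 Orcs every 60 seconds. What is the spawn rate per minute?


Spawns per minute = count * (60 / interval)
= 7 * (60 / 60)
= 7 * 1.0
= 7.0

7.0 per minute


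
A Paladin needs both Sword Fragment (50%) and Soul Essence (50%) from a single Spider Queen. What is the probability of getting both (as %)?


For independent events, P(both) = P(A) * P(B)
= 50% * 50%
= 2500 / 100 %
= 25.0%

25.0%


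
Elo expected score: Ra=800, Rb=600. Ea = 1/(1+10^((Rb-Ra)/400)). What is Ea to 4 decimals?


Elo expected score: Ea = 1/(1 + 10^((Rb-Ra)/400))
Rb - Ra = 600 - 800 = -200
(Rb-Ra)/400 = -200/400 = -0.5
10^-0.5 = 0.316228
Ea = 1/(1 + 0.316228) = 1/1.316228 = 0.7597

0.7597


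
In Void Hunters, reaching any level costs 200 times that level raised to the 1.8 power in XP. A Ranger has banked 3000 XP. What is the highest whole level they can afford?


XP = 200 * level^1.8, so level = (XP / 200)^(1/1.8)
= (3000 / 200)^(1/1.8)
= 15.0^0.5556
= 4.5018
Floor: level = 4

level 4


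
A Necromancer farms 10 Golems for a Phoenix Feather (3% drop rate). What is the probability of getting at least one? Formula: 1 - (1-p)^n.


P(at least one) = 1 - P(none) = 1 - (1-p)^n
p = 3/100 = 0.03
1 - p = 0.97
(1 - p)^10 = 0.97^10 = 0.737424
P(at least one) = 1 - 0.737424 = 0.2626

0.2626


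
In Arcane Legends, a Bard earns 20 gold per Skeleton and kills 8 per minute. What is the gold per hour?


Gold per minute = 20 * 8 = 160
Gold per hour = 160 * 60 = 9600

9600 gold/hour


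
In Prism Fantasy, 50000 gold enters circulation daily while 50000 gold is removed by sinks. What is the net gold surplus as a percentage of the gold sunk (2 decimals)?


Net gold = 50000 - 50000 = 0
Inflation rate = net / sunk * 100 = 0 / 50000 * 100
= 0.0 * 100
= 0.00%

0.00%


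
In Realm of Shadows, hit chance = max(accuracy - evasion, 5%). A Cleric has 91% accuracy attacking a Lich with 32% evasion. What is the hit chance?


accuracy - evasion = 91 - 32 = 59
Apply floor: max(59, 5) = 59
Hit chance = 59%

59%


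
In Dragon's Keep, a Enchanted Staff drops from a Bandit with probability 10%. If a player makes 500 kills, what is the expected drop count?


Expected drops = kills * (drop_rate / 100)
= 500 * (10 / 100)
= 500 * 0.1
= 50.0

50.0 drops


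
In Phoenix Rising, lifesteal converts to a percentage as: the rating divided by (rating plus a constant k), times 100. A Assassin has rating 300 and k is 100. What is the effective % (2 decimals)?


effective% = rating / (rating + k) * 100
= 300 / (300 + 100) * 100
= 300 / 400 * 100
= 0.75 * 100
= 75.00%

75.00%


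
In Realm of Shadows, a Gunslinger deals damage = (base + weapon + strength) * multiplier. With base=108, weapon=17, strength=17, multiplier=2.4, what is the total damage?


Sum base + weapon + str = 108 + 17 + 17 = 142
Multiply by 2.4:
142 * 2.4 = 340.8

340.8 damage


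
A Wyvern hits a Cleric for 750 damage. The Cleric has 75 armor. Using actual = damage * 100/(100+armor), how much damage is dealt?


actual = 750 * 100 / (100 + 75)
= 750 * 100 / 175
= 75000 / 175
= 428.57

428.57 damage


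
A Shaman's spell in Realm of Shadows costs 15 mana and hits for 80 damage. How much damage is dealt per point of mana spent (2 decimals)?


Efficiency = damage / mana
= 80 / 15
= 5.33

5.33 dmg/mana


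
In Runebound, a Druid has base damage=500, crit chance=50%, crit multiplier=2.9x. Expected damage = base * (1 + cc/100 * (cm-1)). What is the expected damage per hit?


E[dmg] = base * (1 + crit_chance * (crit_mult - 1))
cc as decimal = 50/100 = 0.5
cm - 1 = 2.9 - 1 = 1.9
Bonus factor = 0.5 * 1.9 = 0.95
Total multiplier = 1 + 0.95 = 1.95
Expected damage = 500 * 1.95 = 975.00

975.00 damage


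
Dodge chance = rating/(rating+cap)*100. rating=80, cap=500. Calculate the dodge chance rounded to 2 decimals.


dodge% = 80 / (80 + 500) * 100
= 80 / 580 * 100
= 0.137931 * 100
= 13.79%

13.79%


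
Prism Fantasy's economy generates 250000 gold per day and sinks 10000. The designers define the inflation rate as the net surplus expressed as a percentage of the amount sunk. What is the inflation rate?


Net gold = 250000 - 10000 = 240000
Inflation rate = net / sunk * 100 = 240000 / 10000 * 100
= 24.0 * 100
= 2400.00%

2400.00%


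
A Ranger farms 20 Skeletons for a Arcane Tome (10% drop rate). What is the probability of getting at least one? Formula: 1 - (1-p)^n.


P(at least one) = 1 - P(none) = 1 - (1-p)^n
p = 10/100 = 0.1
1 - p = 0.9
(1 - p)^20 = 0.9^20 = 0.121577
P(at least one) = 1 - 0.121577 = 0.8784

0.8784


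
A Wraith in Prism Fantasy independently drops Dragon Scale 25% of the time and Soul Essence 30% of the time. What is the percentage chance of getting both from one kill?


For independent events, P(both) = P(A) * P(B)
= 25% * 30%
= 750 / 100 %
= 7.5%

7.5%


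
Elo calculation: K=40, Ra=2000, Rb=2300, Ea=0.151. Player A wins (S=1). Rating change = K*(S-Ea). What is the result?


Elo update: delta = K * (S - Ea), where S = 1 (wins)
S - Ea = 1 - 0.151 = 0.849
Rating change = 40 * 0.849
= 33.96

33.96 rating points


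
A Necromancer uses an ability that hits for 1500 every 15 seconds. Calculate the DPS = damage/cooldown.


DPS = damage / cooldown
= 1500 / 15
= 100.00

100.00 DPS


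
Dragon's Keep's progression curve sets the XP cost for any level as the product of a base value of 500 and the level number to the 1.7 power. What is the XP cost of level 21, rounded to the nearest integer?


XP = 500 * level^1.7
Substitute level = 21:
XP = 500 * 21^1.7
= 500 * 176.9183
= 88459

88459 XP


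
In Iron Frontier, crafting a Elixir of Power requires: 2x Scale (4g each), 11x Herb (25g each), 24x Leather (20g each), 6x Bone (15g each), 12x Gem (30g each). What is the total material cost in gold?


Cost breakdown:
  Scale: 2 * 4 = 8
  Herb: 11 * 25 = 275
  Leather: 24 * 20 = 480
  Bone: 6 * 15 = 90
  Gem: 12 * 30 = 360
Total = 8 + 275 + 480 + 90 + 360 = 1213

1213 gold


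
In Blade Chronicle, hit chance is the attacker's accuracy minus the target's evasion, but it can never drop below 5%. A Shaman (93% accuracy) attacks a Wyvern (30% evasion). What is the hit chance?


accuracy - evasion = 93 - 30 = 63
Apply floor: max(63, 5) = 63
Hit chance = 63%

63%


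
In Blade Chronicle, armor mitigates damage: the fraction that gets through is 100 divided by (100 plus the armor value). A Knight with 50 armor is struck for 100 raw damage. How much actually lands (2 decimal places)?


actual = 100 * 100 / (100 + 50)
= 100 * 100 / 150
= 10000 / 150
= 66.67

66.67 damage


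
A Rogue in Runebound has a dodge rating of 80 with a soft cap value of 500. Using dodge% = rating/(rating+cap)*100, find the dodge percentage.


dodge% = 80 / (80 + 500) * 100
= 80 / 580 * 100
= 0.137931 * 100
= 13.79%

13.79%


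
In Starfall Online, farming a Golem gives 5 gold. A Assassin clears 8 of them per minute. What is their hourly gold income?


Gold per minute = 5 * 8 = 40
Gold per hour = 40 * 60 = 2400

2400 gold/hour


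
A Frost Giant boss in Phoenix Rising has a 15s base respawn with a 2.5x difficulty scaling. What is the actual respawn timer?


Respawn time = base * multiplier
= 15 * 2.5
= 37.5 seconds

37.5 seconds


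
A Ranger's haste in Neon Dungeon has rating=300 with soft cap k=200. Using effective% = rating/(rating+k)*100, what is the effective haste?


effective% = rating / (rating + k) * 100
= 300 / (300 + 200) * 100
= 300 / 500 * 100
= 0.6 * 100
= 60.00%

60.00%


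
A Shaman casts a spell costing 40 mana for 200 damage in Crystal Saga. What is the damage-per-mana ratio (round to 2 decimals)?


Efficiency = damage / mana
= 200 / 40
= 5.00

5.00 dmg/mana


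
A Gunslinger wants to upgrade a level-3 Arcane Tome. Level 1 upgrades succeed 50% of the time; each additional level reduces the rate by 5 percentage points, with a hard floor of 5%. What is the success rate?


raw_rate = 50 - 5 * (3 - 1)
= 50 - 5 * 2
= 50 - 10
= 40
Apply floor: max(40, 5) = 40%

40%


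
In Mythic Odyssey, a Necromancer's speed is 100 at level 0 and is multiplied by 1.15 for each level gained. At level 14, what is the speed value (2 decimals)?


value = base * growth^level
= 100 * 1.15^14
= 100 * 7.075706
= 707.57

707.57 speed


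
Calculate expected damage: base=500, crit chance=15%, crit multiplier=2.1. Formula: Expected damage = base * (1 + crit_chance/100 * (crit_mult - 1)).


E[dmg] = base * (1 + crit_chance * (crit_mult - 1))
cc as decimal = 15/100 = 0.15
cm - 1 = 2.1 - 1 = 1.1
Bonus factor = 0.15 * 1.1 = 0.165
Total multiplier = 1 + 0.165 = 1.165
Expected damage = 500 * 1.165 = 582.50

582.50 damage


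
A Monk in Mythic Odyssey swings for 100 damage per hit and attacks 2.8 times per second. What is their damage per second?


DPS = damage * attack_speed
= 100 * 2.8
= 280.0

280.0 DPS


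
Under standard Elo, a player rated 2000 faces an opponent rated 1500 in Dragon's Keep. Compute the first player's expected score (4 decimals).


Elo expected score: Ea = 1/(1 + 10^((Rb-Ra)/400))
Rb - Ra = 1500 - 2000 = -500
(Rb-Ra)/400 = -500/400 = -1.25
10^-1.25 = 0.056234
Ea = 1/(1 + 0.056234) = 1/1.056234 = 0.9468

0.9468


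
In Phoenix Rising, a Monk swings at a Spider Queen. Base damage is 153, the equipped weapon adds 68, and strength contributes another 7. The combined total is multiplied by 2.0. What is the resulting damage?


Sum base + weapon + str = 153 + 68 + 7 = 228
Multiply by 2.0:
228 * 2.0 = 456.0

456.0 damage


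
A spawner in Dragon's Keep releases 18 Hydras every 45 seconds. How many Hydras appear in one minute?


Spawns per minute = count * (60 / interval)
= 18 * (60 / 45)
= 18 * 1.3333
= 24.0

24.0 per minute


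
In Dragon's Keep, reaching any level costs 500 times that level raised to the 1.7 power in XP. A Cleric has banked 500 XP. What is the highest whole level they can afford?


XP = 500 * level^1.7, so level = (XP / 500)^(1/1.7)
= (500 / 500)^(1/1.7)
= 1.0^0.5882
= 1.0
Floor: level = 1

level 1


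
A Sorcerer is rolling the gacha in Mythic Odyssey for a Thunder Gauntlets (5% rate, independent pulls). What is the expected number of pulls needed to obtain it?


Expected pulls for a geometric distribution = 1/p = 100 / rate%
= 100 / 5
= 20.0

20.0 pulls


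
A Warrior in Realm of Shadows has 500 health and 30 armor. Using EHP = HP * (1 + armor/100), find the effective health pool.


EHP = 500 * (1 + 30/100)
= 500 * (1 + 0.3)
= 500 * 1.3
= 650.0

650.0 EHP


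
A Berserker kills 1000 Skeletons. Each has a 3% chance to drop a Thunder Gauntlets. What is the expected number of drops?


Expected drops = kills * (drop_rate / 100)
= 1000 * (3 / 100)
= 1000 * 0.03
= 30.0

30.0 drops


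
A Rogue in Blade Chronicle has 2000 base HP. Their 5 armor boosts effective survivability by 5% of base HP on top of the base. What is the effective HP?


EHP = 2000 * (1 + 5/100)
= 2000 * (1 + 0.05)
= 2000 * 1.05
= 2100.0

2100.0 EHP


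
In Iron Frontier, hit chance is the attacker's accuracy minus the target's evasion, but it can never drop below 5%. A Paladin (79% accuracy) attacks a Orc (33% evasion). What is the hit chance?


accuracy - evasion = 79 - 33 = 46
Apply floor: max(46, 5) = 46
Hit chance = 46%

46%


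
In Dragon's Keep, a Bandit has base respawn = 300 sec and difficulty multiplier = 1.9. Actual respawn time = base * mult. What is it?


Respawn time = base * multiplier
= 300 * 1.9
= 570.0 seconds

570.0 seconds


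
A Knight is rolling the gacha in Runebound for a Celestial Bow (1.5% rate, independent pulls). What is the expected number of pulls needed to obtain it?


Expected pulls for a geometric distribution = 1/p = 100 / rate%
= 100 / 1.5
= 66.67

66.67 pulls


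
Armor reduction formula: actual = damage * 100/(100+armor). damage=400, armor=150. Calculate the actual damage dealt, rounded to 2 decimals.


actual = 400 * 100 / (100 + 150)
= 400 * 100 / 250
= 40000 / 250
= 160.00

160.00 damage


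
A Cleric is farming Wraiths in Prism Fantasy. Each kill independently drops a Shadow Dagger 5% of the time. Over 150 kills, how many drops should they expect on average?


Expected drops = kills * (drop_rate / 100)
= 150 * (5 / 100)
= 150 * 0.05
= 7.5

7.5 drops


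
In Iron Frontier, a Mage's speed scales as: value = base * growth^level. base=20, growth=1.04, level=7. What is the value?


value = base * growth^level
= 20 * 1.04^7
= 20 * 1.315932
= 26.32

26.32 speed


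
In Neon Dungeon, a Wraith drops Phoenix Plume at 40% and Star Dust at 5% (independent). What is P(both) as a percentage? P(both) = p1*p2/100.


For independent events, P(both) = P(A) * P(B)
= 40% * 5%
= 200 / 100 %
= 2.0%

2.0%


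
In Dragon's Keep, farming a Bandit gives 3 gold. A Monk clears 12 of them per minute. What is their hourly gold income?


Gold per minute = 3 * 12 = 36
Gold per hour = 36 * 60 = 2160

2160 gold/hour


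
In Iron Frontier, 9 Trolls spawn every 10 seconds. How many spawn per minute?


Spawns per minute = count * (60 / interval)
= 9 * (60 / 10)
= 9 * 6.0
= 54.0

54.0 per minute


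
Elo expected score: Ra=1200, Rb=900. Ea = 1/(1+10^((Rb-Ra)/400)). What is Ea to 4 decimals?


Elo expected score: Ea = 1/(1 + 10^((Rb-Ra)/400))
Rb - Ra = 900 - 1200 = -300
(Rb-Ra)/400 = -300/400 = -0.75
10^-0.75 = 0.177828
Ea = 1/(1 + 0.177828) = 1/1.177828 = 0.8490

0.8490


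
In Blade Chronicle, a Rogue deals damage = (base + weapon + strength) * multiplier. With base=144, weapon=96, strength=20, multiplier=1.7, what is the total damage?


Sum base + weapon + str = 144 + 96 + 20 = 260
Multiply by 1.7:
260 * 1.7 = 442.0

442.0 damage


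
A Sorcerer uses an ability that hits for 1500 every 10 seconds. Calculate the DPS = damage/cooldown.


DPS = damage / cooldown
= 1500 / 10
= 150.00

150.00 DPS


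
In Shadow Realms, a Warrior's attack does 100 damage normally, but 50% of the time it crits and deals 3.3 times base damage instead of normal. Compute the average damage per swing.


E[dmg] = base * (1 + crit_chance * (crit_mult - 1))
cc as decimal = 50/100 = 0.5
cm - 1 = 3.3 - 1 = 2.3
Bonus factor = 0.5 * 2.3 = 1.15
Total multiplier = 1 + 1.15 = 2.15
Expected damage = 100 * 2.15 = 215.00

215.00 damage


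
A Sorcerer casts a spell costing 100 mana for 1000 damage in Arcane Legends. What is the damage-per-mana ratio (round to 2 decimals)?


Efficiency = damage / mana
= 1000 / 100
= 10.00

10.00 dmg/mana


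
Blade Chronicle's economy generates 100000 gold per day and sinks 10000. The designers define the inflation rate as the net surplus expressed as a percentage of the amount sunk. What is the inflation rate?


Net gold = 100000 - 10000 = 90000
Inflation rate = net / sunk * 100 = 90000 / 10000 * 100
= 9.0 * 100
= 900.00%

900.00%


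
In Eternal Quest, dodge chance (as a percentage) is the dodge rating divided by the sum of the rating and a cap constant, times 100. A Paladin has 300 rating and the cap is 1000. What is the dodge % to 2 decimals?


dodge% = 300 / (300 + 1000) * 100
= 300 / 1300 * 100
= 0.230769 * 100
= 23.08%

23.08%


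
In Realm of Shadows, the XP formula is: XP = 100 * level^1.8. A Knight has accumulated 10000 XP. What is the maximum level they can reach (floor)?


XP = 100 * level^1.8, so level = (XP / 100)^(1/1.8)
= (10000 / 100)^(1/1.8)
= 100.0^0.5556
= 12.9155
Floor: level = 12

level 12


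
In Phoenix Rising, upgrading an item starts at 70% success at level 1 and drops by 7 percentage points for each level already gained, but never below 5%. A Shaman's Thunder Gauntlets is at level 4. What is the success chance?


raw_rate = 70 - 7 * (4 - 1)
= 70 - 7 * 3
= 70 - 21
= 49
Apply floor: max(49, 5) = 49%

49%


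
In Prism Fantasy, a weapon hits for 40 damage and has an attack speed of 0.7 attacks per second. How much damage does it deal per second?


DPS = damage * attack_speed
= 40 * 0.7
= 28.0

28.0 DPS


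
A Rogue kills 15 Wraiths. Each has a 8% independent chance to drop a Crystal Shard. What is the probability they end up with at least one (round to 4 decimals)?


P(at least one) = 1 - P(none) = 1 - (1-p)^n
p = 8/100 = 0.08
1 - p = 0.92
(1 - p)^15 = 0.92^15 = 0.286297
P(at least one) = 1 - 0.286297 = 0.7137

0.7137


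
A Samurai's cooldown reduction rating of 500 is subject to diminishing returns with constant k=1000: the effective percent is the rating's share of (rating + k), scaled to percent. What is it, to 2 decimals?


effective% = rating / (rating + k) * 100
= 500 / (500 + 1000) * 100
= 500 / 1500 * 100
= 0.333333 * 100
= 33.33%

33.33%


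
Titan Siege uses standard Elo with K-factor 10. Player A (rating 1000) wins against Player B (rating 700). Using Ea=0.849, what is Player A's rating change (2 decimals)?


Elo update: delta = K * (S - Ea), where S = 1 (wins)
S - Ea = 1 - 0.849 = 0.151
Rating change = 10 * 0.151
= 1.51

1.51 rating points


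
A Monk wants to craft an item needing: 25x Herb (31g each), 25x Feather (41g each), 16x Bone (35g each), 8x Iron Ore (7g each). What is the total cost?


Cost breakdown:
  Herb: 25 * 31 = 775
  Feather: 25 * 41 = 1025
  Bone: 16 * 35 = 560
  Iron Ore: 8 * 7 = 56
Total = 775 + 1025 + 560 + 56 = 2416

2416 gold


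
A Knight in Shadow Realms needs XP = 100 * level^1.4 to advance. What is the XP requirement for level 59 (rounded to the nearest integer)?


XP = 100 * level^1.4
Substitute level = 59:
XP = 100 * 59^1.4
= 100 * 301.4344
= 30143

30143 XP


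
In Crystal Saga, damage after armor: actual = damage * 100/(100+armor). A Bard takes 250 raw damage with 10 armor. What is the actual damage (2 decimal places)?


actual = 250 * 100 / (100 + 10)
= 250 * 100 / 110
= 25000 / 110
= 227.27

227.27 damage


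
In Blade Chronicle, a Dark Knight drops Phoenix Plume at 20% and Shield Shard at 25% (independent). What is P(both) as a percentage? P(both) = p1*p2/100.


For independent events, P(both) = P(A) * P(B)
= 20% * 25%
= 500 / 100 %
= 5.0%

5.0%


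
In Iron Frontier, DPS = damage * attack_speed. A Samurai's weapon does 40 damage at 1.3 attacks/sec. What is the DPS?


DPS = damage * attack_speed
= 40 * 1.3
= 52.0

52.0 DPS


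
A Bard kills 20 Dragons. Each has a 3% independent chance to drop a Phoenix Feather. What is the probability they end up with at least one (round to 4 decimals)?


P(at least one) = 1 - P(none) = 1 - (1-p)^n
p = 3/100 = 0.03
1 - p = 0.97
(1 - p)^20 = 0.97^20 = 0.543794
P(at least one) = 1 - 0.543794 = 0.4562

0.4562


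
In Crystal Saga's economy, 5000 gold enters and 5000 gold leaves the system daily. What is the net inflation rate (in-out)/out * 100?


Net gold = 5000 - 5000 = 0
Inflation rate = net / sunk * 100 = 0 / 5000 * 100
= 0.0 * 100
= 0.00%

0.00%


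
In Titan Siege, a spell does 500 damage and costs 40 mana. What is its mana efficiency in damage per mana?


Efficiency = damage / mana
= 500 / 40
= 12.50

12.50 dmg/mana


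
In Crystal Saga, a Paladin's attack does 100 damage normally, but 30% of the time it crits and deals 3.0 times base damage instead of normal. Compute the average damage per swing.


E[dmg] = base * (1 + crit_chance * (crit_mult - 1))
cc as decimal = 30/100 = 0.3
cm - 1 = 3.0 - 1 = 2.0
Bonus factor = 0.3 * 2.0 = 0.6
Total multiplier = 1 + 0.6 = 1.6
Expected damage = 100 * 1.6 = 160.00

160.00 damage


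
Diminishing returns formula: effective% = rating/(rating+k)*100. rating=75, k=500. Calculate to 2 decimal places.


effective% = rating / (rating + k) * 100
= 75 / (75 + 500) * 100
= 75 / 575 * 100
= 0.130435 * 100
= 13.04%

13.04%


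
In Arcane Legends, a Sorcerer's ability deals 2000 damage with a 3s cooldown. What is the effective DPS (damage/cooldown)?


DPS = damage / cooldown
= 2000 / 3
= 666.67

666.67 DPS


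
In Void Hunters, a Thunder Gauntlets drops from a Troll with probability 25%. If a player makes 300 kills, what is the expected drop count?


Expected drops = kills * (drop_rate / 100)
= 300 * (25 / 100)
= 300 * 0.25
= 75.0

75.0 drops


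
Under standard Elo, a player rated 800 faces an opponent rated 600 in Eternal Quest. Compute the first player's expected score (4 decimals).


Elo expected score: Ea = 1/(1 + 10^((Rb-Ra)/400))
Rb - Ra = 600 - 800 = -200
(Rb-Ra)/400 = -200/400 = -0.5
10^-0.5 = 0.316228
Ea = 1/(1 + 0.316228) = 1/1.316228 = 0.7597

0.7597


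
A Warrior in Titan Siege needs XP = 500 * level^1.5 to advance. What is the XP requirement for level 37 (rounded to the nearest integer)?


XP = 500 * level^1.5
Substitute level = 37:
XP = 500 * 37^1.5
= 500 * 225.0622
= 112531

112531 XP


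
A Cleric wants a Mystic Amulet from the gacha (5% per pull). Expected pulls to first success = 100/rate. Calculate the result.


Expected pulls for a geometric distribution = 1/p = 100 / rate%
= 100 / 5
= 20.0

20.0 pulls


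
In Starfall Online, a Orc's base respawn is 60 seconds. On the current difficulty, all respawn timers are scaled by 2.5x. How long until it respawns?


Respawn time = base * multiplier
= 60 * 2.5
= 150.0 seconds

150.0 seconds


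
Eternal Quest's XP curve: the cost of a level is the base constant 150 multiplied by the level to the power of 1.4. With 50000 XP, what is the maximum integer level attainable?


XP = 150 * level^1.4, so level = (XP / 150)^(1/1.4)
= (50000 / 150)^(1/1.4)
= 333.3333^0.7143
= 63.3952
Floor: level = 63

level 63


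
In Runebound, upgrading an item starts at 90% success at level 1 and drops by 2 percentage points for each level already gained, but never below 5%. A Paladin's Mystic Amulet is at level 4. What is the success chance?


raw_rate = 90 - 2 * (4 - 1)
= 90 - 2 * 3
= 90 - 6
= 84
Apply floor: max(84, 5) = 84%

84%


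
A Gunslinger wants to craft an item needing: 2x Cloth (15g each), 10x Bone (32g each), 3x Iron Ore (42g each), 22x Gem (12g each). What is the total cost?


Cost breakdown:
  Cloth: 2 * 15 = 30
  Bone: 10 * 32 = 320
  Iron Ore: 3 * 42 = 126
  Gem: 22 * 12 = 264
Total = 30 + 320 + 126 + 264 = 740

740 gold


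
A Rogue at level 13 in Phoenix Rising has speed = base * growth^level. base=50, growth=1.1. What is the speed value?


value = base * growth^level
= 50 * 1.1^13
= 50 * 3.452271
= 172.61

172.61 speed


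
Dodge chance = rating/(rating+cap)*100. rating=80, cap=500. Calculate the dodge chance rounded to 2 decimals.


dodge% = 80 / (80 + 500) * 100
= 80 / 580 * 100
= 0.137931 * 100
= 13.79%

13.79%


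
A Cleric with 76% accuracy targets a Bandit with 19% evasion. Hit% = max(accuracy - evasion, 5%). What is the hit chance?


accuracy - evasion = 76 - 19 = 57
Apply floor: max(57, 5) = 57
Hit chance = 57%

57%


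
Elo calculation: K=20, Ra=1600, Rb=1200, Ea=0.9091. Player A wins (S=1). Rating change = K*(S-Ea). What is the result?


Elo update: delta = K * (S - Ea), where S = 1 (wins)
S - Ea = 1 - 0.9091 = 0.0909
Rating change = 20 * 0.0909
= 1.82

1.82 rating points


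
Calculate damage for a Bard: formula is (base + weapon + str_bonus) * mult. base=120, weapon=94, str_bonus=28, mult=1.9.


Sum base + weapon + str = 120 + 94 + 28 = 242
Multiply by 1.9:
242 * 1.9 = 459.8

459.8 damage


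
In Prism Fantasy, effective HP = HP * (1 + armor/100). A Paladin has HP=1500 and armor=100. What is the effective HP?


EHP = 1500 * (1 + 100/100)
= 1500 * (1 + 1.0)
= 1500 * 2.0
= 3000.0

3000.0 EHP


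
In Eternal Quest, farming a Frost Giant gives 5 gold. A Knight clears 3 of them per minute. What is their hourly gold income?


Gold per minute = 5 * 3 = 15
Gold per hour = 15 * 60 = 900

900 gold/hour


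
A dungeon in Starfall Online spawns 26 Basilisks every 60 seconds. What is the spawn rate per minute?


Spawns per minute = count * (60 / interval)
= 26 * (60 / 60)
= 26 * 1.0
= 26.0

26.0 per minute


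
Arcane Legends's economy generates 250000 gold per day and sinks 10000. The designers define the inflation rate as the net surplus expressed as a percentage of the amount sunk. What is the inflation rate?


Net gold = 250000 - 10000 = 240000
Inflation rate = net / sunk * 100 = 240000 / 10000 * 100
= 24.0 * 100
= 2400.00%

2400.00%


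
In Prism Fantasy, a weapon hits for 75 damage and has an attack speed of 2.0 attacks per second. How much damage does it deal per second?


DPS = damage * attack_speed
= 75 * 2.0
= 150.0

150.0 DPS


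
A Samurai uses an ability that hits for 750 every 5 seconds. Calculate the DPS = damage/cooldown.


DPS = damage / cooldown
= 750 / 5
= 150.00

150.00 DPS


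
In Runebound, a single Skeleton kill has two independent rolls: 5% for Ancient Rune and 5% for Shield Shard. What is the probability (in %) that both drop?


For independent events, P(both) = P(A) * P(B)
= 5% * 5%
= 25 / 100 %
= 0.25%

0.25%


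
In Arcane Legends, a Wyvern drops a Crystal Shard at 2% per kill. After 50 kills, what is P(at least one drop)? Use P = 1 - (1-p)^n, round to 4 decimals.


P(at least one) = 1 - P(none) = 1 - (1-p)^n
p = 2/100 = 0.02
1 - p = 0.98
(1 - p)^50 = 0.98^50 = 0.364170
P(at least one) = 1 - 0.364170 = 0.6358

0.6358


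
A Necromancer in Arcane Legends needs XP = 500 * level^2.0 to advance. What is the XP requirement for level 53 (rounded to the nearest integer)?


XP = 500 * level^2.0
Substitute level = 53:
XP = 500 * 53^2.0
= 500 * 2809.0
= 1404500

1404500 XP


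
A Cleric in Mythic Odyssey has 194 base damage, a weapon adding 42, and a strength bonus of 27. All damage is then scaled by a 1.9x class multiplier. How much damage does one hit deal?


Sum base + weapon + str = 194 + 42 + 27 = 263
Multiply by 1.9:
263 * 1.9 = 499.7

499.7 damage


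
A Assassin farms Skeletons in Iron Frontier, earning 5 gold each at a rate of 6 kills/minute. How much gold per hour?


Gold per minute = 5 * 6 = 30
Gold per hour = 30 * 60 = 1800

1800 gold/hour


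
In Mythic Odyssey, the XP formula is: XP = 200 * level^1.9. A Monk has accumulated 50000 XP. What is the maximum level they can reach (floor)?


XP = 200 * level^1.9, so level = (XP / 200)^(1/1.9)
= (50000 / 200)^(1/1.9)
= 250.0^0.5263
= 18.2841
Floor: level = 18

level 18


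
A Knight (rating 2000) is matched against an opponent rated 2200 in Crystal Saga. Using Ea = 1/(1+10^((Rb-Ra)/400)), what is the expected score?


Elo expected score: Ea = 1/(1 + 10^((Rb-Ra)/400))
Rb - Ra = 2200 - 2000 = 200
(Rb-Ra)/400 = 200/400 = 0.5
10^0.5 = 3.162278
Ea = 1/(1 + 3.162278) = 1/4.162278 = 0.2403

0.2403


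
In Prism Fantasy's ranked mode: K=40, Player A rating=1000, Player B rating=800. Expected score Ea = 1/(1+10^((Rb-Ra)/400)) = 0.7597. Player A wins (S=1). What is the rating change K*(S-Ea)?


Elo update: delta = K * (S - Ea), where S = 1 (wins)
S - Ea = 1 - 0.7597 = 0.2403
Rating change = 40 * 0.2403
= 9.61

9.61 rating points


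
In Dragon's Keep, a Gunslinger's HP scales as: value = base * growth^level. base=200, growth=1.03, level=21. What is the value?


value = base * growth^level
= 200 * 1.03^21
= 200 * 1.860295
= 372.06

372.06 HP


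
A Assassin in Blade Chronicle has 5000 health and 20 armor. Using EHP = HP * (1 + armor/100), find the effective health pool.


EHP = 5000 * (1 + 20/100)
= 5000 * (1 + 0.2)
= 5000 * 1.2
= 6000.0

6000.0 EHP


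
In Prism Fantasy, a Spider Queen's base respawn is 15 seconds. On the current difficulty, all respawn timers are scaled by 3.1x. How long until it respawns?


Respawn time = base * multiplier
= 15 * 3.1
= 46.5 seconds

46.5 seconds


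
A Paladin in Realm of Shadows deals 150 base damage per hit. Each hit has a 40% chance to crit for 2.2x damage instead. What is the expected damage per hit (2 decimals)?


E[dmg] = base * (1 + crit_chance * (crit_mult - 1))
cc as decimal = 40/100 = 0.4
cm - 1 = 2.2 - 1 = 1.2
Bonus factor = 0.4 * 1.2 = 0.48
Total multiplier = 1 + 0.48 = 1.48
Expected damage = 150 * 1.48 = 222.00

222.00 damage


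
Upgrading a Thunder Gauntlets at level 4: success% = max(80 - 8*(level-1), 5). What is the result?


raw_rate = 80 - 8 * (4 - 1)
= 80 - 8 * 3
= 80 - 24
= 56
Apply floor: max(56, 5) = 56%

56%


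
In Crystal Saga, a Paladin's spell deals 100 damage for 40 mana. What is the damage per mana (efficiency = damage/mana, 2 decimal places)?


Efficiency = damage / mana
= 100 / 40
= 2.50

2.50 dmg/mana


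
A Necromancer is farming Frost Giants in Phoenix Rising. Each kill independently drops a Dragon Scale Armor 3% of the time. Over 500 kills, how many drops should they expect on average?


Expected drops = kills * (drop_rate / 100)
= 500 * (3 / 100)
= 500 * 0.03
= 15.0

15.0 drops


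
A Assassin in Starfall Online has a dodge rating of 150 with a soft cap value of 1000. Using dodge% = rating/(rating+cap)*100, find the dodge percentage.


dodge% = 150 / (150 + 1000) * 100
= 150 / 1150 * 100
= 0.130435 * 100
= 13.04%

13.04%


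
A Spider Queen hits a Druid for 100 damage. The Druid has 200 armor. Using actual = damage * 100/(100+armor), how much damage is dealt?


actual = 100 * 100 / (100 + 200)
= 100 * 100 / 300
= 10000 / 300
= 33.33

33.33 damage


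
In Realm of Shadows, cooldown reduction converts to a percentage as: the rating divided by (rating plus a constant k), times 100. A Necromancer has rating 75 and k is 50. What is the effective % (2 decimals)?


effective% = rating / (rating + k) * 100
= 75 / (75 + 50) * 100
= 75 / 125 * 100
= 0.6 * 100
= 60.00%

60.00%


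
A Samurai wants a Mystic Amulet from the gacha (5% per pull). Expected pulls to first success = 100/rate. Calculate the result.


Expected pulls for a geometric distribution = 1/p = 100 / rate%
= 100 / 5
= 20.0

20.0 pulls


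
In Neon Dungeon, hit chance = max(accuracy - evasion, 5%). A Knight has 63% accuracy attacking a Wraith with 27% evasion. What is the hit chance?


accuracy - evasion = 63 - 27 = 36
Apply floor: max(36, 5) = 36
Hit chance = 36%

36%


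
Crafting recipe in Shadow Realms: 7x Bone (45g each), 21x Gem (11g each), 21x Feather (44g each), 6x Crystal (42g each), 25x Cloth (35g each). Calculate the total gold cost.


Cost breakdown:
  Bone: 7 * 45 = 315
  Gem: 21 * 11 = 231
  Feather: 21 * 44 = 924
  Crystal: 6 * 42 = 252
  Cloth: 25 * 35 = 875
Total = 315 + 231 + 924 + 252 + 875 = 2597

2597 gold


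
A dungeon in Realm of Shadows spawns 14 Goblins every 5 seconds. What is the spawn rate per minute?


Spawns per minute = count * (60 / interval)
= 14 * (60 / 5)
= 14 * 12.0
= 168.0

168.0 per minute


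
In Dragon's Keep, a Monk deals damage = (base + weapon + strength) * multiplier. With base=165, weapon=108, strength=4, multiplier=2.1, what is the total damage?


Sum base + weapon + str = 165 + 108 + 4 = 277
Multiply by 2.1:
277 * 2.1 = 581.7

581.7 damage


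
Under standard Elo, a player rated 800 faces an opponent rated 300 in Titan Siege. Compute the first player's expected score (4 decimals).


Elo expected score: Ea = 1/(1 + 10^((Rb-Ra)/400))
Rb - Ra = 300 - 800 = -500
(Rb-Ra)/400 = -500/400 = -1.25
10^-1.25 = 0.056234
Ea = 1/(1 + 0.056234) = 1/1.056234 = 0.9468

0.9468


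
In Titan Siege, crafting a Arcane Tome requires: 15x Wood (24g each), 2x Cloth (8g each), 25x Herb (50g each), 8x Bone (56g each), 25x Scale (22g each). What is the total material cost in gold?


Cost breakdown:
  Wood: 15 * 24 = 360
  Cloth: 2 * 8 = 16
  Herb: 25 * 50 = 1250
  Bone: 8 * 56 = 448
  Scale: 25 * 22 = 550
Total = 360 + 16 + 1250 + 448 + 550 = 2624

2624 gold


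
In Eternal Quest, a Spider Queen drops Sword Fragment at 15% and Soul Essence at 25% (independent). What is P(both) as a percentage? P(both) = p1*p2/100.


For independent events, P(both) = P(A) * P(B)
= 15% * 25%
= 375 / 100 %
= 3.75%

3.75%


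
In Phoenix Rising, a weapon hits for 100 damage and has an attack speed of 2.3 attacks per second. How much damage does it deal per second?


DPS = damage * attack_speed
= 100 * 2.3
= 230.0

230.0 DPS


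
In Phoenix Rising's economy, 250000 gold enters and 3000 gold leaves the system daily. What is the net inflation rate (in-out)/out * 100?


Net gold = 250000 - 3000 = 247000
Inflation rate = net / sunk * 100 = 247000 / 3000 * 100
= 82.333333 * 100
= 8233.33%

8233.33%


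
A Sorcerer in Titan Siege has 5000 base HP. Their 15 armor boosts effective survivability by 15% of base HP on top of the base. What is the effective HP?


EHP = 5000 * (1 + 15/100)
= 5000 * (1 + 0.15)
= 5000 * 1.15
= 5750.0

5750.0 EHP


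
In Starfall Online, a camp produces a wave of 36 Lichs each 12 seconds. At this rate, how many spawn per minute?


Spawns per minute = count * (60 / interval)
= 36 * (60 / 12)
= 36 * 5.0
= 180.0

180.0 per minute
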